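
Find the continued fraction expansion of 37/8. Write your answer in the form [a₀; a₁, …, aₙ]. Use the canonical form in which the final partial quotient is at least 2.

Apply division with remainder until the remainder is 0:
37 ÷ 8 → quotient 4, remainder 5
8 ÷ 5 → quotient 1, remainder 3
5 ÷ 3 → quotient 1, remainder 2
3 ÷ 2 → quotient 1, remainder 1
2 ÷ 1 → quotient 2, remainder 0

[4; 1, 1, 1, 2]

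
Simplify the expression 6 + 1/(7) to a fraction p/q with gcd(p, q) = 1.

Starting at the tail and folding back:
Start with 7.
6 + 1/(7/1) = 6 + 1/7 = 43/7

43/7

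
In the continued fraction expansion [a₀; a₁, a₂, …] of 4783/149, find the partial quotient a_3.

14

⌊4783/149⌋ = 32, remainder 15
⌊149/15⌋ = 9, remainder 14
⌊15/14⌋ = 1, remainder 1
⌊14/1⌋ = 14, remainder 0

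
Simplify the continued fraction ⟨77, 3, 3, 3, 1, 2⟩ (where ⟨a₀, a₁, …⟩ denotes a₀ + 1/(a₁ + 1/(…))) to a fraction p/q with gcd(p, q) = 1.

Collapse the nested fraction from the inside out:
Start with 2.
1 + 1/(2/1) = 1 + 1/2 = 3/2
3 + 1/(3/2) = 3 + 2/3 = 11/3
3 + 1/(11/3) = 3 + 3/11 = 36/11
3 + 1/(36/11) = 3 + 11/36 = 119/36
77 + 1/(119/36) = 77 + 36/119 = 9199/119

9199/119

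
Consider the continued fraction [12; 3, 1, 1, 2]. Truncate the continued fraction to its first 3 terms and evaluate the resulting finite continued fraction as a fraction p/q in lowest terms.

Compute successive convergents:
a_0 = 12: 12/1
a_1 = 3: 37/3
a_2 = 1: 49/4

49/4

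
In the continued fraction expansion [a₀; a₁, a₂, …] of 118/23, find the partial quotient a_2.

118 ÷ 23 → quotient 5, remainder 3
23 ÷ 3 → quotient 7, remainder 2
3 ÷ 2 → quotient 1, remainder 1

1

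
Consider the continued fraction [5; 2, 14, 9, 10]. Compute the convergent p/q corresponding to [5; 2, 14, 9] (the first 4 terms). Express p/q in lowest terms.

1442/263

Start with 9.
14 + 1/(9/1) = 14 + 1/9 = 127/9
2 + 1/(127/9) = 2 + 9/127 = 263/127
5 + 1/(263/127) = 5 + 127/263 = 1442/263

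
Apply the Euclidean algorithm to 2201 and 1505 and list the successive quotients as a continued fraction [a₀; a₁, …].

[1; 2, 6, 6, 3, 1, 1, 2]

Run the Euclidean algorithm, recording each quotient:
2201 ÷ 1505 → quotient 1, remainder 696
1505 ÷ 696 → quotient 2, remainder 113
696 ÷ 113 → quotient 6, remainder 18
113 ÷ 18 → quotient 6, remainder 5
18 ÷ 5 → quotient 3, remainder 3
5 ÷ 3 → quotient 1, remainder 2
3 ÷ 2 → quotient 1, remainder 1
2 ÷ 1 → quotient 2, remainder 0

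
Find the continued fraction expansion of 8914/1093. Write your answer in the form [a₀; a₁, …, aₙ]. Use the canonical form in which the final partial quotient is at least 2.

8914 ÷ 1093 → quotient 8, remainder 170
1093 ÷ 170 → quotient 6, remainder 73
170 ÷ 73 → quotient 2, remainder 24
73 ÷ 24 → quotient 3, remainder 1
24 ÷ 1 → quotient 24, remainder 0

[8; 6, 2, 3, 24]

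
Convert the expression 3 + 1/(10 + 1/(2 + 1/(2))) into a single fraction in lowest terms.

Build up convergents one term at a time:
a_0 = 3: 3/1
a_1 = 10: 31/10
a_2 = 2: 65/21
a_3 = 2: 161/52

161/52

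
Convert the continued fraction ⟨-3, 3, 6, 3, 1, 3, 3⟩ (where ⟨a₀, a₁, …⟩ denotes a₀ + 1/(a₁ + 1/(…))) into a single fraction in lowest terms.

Start with 3.
3 + 1/(3/1) = 3 + 1/3 = 10/3
1 + 1/(10/3) = 1 + 3/10 = 13/10
3 + 1/(13/10) = 3 + 10/13 = 49/13
6 + 1/(49/13) = 6 + 13/49 = 307/49
3 + 1/(307/49) = 3 + 49/307 = 970/307
-3 + 1/(970/307) = -3 + 307/970 = -2603/970

-2603/970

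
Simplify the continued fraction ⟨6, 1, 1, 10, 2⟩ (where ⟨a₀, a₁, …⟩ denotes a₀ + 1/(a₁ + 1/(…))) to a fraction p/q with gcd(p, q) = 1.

287/44

a_0 = 6: 6/1
a_1 = 1: 7/1
a_2 = 1: 13/2
a_3 = 10: 137/21
a_4 = 2: 287/44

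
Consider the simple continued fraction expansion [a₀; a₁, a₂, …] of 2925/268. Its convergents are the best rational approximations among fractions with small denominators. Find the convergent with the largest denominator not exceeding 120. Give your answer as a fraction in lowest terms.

382/35

a_0 = 10: 10/1  (≤ bound)
a_1 = 1: 11/1  (≤ bound)
a_2 = 10: 120/11  (≤ bound)
a_3 = 1: 131/12  (≤ bound)
a_4 = 1: 251/23  (≤ bound)
a_5 = 1: 382/35  (≤ bound)
a_6 = 7: 2925/268  (> 120, stop)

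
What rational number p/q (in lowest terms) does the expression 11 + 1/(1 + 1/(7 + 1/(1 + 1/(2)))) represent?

a_0 = 11: 11/1
a_1 = 1: 12/1
a_2 = 7: 95/8
a_3 = 1: 107/9
a_4 = 2: 309/26

309/26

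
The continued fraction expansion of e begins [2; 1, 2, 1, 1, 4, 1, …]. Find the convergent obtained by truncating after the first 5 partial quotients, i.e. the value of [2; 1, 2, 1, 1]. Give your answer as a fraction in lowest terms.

Build up convergents one term at a time:
a_0 = 2: 2/1
a_1 = 1: 3/1
a_2 = 2: 8/3
a_3 = 1: 11/4
a_4 = 1: 19/7

19/7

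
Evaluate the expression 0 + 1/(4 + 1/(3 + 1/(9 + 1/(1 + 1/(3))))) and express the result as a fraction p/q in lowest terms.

Use the convergent recurrence hₖ = aₖ·hₖ₋₁ + hₖ₋₂ (and likewise for the denominators kₖ):
a_0 = 0: 0/1
a_1 = 4: 1/4
a_2 = 3: 3/13
a_3 = 9: 28/121
a_4 = 1: 31/134
a_5 = 3: 121/523

121/523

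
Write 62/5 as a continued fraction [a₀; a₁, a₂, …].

[12; 2, 2]

Repeatedly divide and take the remainder:
62 = 12·5 + 2, so a_0 = 12
5 = 2·2 + 1, so a_1 = 2
2 = 2·1 + 0, so a_2 = 2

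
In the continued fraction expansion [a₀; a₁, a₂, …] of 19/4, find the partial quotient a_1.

1

Apply division with remainder until the remainder is 0:
19 = 4·4 + 3, so a_0 = 4
4 = 1·3 + 1, so a_1 = 1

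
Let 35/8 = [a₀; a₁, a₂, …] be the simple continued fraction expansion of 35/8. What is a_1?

Apply division with remainder until the remainder is 0:
35 = 4·8 + 3, so a_0 = 4
8 = 2·3 + 2, so a_1 = 2

2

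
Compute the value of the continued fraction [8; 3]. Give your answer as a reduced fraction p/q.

25/3

Build up convergents one term at a time:
a_0 = 8: 8/1
a_1 = 3: 25/3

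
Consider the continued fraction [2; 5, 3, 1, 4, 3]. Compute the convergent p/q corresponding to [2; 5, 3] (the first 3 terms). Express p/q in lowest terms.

Start with 3.
5 + 1/(3/1) = 5 + 1/3 = 16/3
2 + 1/(16/3) = 2 + 3/16 = 35/16

35/16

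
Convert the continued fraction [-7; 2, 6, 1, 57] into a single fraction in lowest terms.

Build up convergents one term at a time:
a_0 = -7: -7/1
a_1 = 2: -13/2
a_2 = 6: -85/13
a_3 = 1: -98/15
a_4 = 57: -5671/868

-5671/868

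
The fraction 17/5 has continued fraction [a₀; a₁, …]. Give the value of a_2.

2

Run the Euclidean algorithm, recording each quotient:
17 = 3·5 + 2, so a_0 = 3
5 = 2·2 + 1, so a_1 = 2
2 = 2·1 + 0, so a_2 = 2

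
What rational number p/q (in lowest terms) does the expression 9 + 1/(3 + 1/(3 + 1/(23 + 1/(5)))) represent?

10928/1175

a_0 = 9: 9/1
a_1 = 3: 28/3
a_2 = 3: 93/10
a_3 = 23: 2167/233
a_4 = 5: 10928/1175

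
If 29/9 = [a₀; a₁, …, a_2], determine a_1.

4

Run the Euclidean algorithm, recording each quotient:
29 ÷ 9 → quotient 3, remainder 2
9 ÷ 2 → quotient 4, remainder 1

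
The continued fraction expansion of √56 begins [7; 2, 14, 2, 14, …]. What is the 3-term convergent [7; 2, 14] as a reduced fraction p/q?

Use the convergent recurrence hₖ = aₖ·hₖ₋₁ + hₖ₋₂ (and likewise for the denominators kₖ):
a_0 = 7: 7/1
a_1 = 2: 15/2
a_2 = 14: 217/29

217/29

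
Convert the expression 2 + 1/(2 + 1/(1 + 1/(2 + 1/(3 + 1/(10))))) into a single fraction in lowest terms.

659/278

a_0 = 2: 2/1
a_1 = 2: 5/2
a_2 = 1: 7/3
a_3 = 2: 19/8
a_4 = 3: 64/27
a_5 = 10: 659/278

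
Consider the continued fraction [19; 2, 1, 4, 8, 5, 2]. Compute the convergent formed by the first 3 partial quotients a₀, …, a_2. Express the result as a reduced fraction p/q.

Compute successive convergents:
a_0 = 19: 19/1
a_1 = 2: 39/2
a_2 = 1: 58/3

58/3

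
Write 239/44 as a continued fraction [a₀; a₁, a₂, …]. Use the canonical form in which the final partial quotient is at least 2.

239 = 5·44 + 19, so a_0 = 5
44 = 2·19 + 6, so a_1 = 2
19 = 3·6 + 1, so a_2 = 3
6 = 6·1 + 0, so a_3 = 6

[5; 2, 3, 6]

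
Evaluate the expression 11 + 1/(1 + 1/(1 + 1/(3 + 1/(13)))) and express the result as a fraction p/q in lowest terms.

1076/93

Start with 13.
3 + 1/(13/1) = 3 + 1/13 = 40/13
1 + 1/(40/13) = 1 + 13/40 = 53/40
1 + 1/(53/40) = 1 + 40/53 = 93/53
11 + 1/(93/53) = 11 + 53/93 = 1076/93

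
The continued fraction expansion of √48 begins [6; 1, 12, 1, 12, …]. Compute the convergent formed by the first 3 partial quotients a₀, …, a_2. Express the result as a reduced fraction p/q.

90/13

Start with 12.
1 + 1/(12/1) = 1 + 1/12 = 13/12
6 + 1/(13/12) = 6 + 12/13 = 90/13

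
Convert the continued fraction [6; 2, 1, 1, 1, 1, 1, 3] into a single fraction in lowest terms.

Starting at the tail and folding back:
Start with 3.
1 + 1/(3/1) = 1 + 1/3 = 4/3
1 + 1/(4/3) = 1 + 3/4 = 7/4
1 + 1/(7/4) = 1 + 4/7 = 11/7
1 + 1/(11/7) = 1 + 7/11 = 18/11
1 + 1/(18/11) = 1 + 11/18 = 29/18
2 + 1/(29/18) = 2 + 18/29 = 76/29
6 + 1/(76/29) = 6 + 29/76 = 485/76

485/76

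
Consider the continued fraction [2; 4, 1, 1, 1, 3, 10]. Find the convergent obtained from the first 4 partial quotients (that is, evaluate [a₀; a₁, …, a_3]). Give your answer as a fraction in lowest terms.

Start with 1.
1 + 1/(1/1) = 1 + 1/1 = 2/1
4 + 1/(2/1) = 4 + 1/2 = 9/2
2 + 1/(9/2) = 2 + 2/9 = 20/9

20/9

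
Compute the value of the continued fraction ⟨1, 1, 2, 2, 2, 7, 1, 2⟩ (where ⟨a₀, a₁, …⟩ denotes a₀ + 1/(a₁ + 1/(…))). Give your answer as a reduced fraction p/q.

a_0 = 1: 1/1
a_1 = 1: 2/1
a_2 = 2: 5/3
a_3 = 2: 12/7
a_4 = 2: 29/17
a_5 = 7: 215/126
a_6 = 1: 244/143
a_7 = 2: 703/412

703/412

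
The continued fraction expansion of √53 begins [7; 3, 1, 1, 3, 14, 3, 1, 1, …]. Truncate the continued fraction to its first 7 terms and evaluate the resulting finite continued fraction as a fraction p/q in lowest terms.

Start with 3.
14 + 1/(3/1) = 14 + 1/3 = 43/3
3 + 1/(43/3) = 3 + 3/43 = 132/43
1 + 1/(132/43) = 1 + 43/132 = 175/132
1 + 1/(175/132) = 1 + 132/175 = 307/175
3 + 1/(307/175) = 3 + 175/307 = 1096/307
7 + 1/(1096/307) = 7 + 307/1096 = 7979/1096

7979/1096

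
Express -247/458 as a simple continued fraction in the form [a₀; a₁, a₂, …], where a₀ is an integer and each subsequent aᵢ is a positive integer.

[-1; 2, 5, 1, 6, 5]

-247 = -1·458 + 211, so a_0 = -1
458 = 2·211 + 36, so a_1 = 2
211 = 5·36 + 31, so a_2 = 5
36 = 1·31 + 5, so a_3 = 1
31 = 6·5 + 1, so a_4 = 6
5 = 5·1 + 0, so a_5 = 5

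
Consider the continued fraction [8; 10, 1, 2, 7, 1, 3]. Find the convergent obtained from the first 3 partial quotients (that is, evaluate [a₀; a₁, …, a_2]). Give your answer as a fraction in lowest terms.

89/11

a_0 = 8: 8/1
a_1 = 10: 81/10
a_2 = 1: 89/11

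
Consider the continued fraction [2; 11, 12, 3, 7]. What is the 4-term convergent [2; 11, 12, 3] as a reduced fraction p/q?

Compute successive convergents:
a_0 = 2: 2/1
a_1 = 11: 23/11
a_2 = 12: 278/133
a_3 = 3: 857/410

857/410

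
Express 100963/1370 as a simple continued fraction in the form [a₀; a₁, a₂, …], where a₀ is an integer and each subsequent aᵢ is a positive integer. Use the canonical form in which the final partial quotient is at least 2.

[73; 1, 2, 3, 1, 1, 59]

⌊100963/1370⌋ = 73, remainder 953
⌊1370/953⌋ = 1, remainder 417
⌊953/417⌋ = 2, remainder 119
⌊417/119⌋ = 3, remainder 60
⌊119/60⌋ = 1, remainder 59
⌊60/59⌋ = 1, remainder 1
⌊59/1⌋ = 59, remainder 0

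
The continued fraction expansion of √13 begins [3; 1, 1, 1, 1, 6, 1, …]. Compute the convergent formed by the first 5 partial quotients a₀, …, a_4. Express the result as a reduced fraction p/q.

Start with 1.
1 + 1/(1/1) = 1 + 1/1 = 2/1
1 + 1/(2/1) = 1 + 1/2 = 3/2
1 + 1/(3/2) = 1 + 2/3 = 5/3
3 + 1/(5/3) = 3 + 3/5 = 18/5

18/5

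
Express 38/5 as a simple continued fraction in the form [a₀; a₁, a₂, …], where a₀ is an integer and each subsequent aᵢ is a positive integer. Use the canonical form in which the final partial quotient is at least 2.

38 ÷ 5 → quotient 7, remainder 3
5 ÷ 3 → quotient 1, remainder 2
3 ÷ 2 → quotient 1, remainder 1
2 ÷ 1 → quotient 2, remainder 0

[7; 1, 1, 2]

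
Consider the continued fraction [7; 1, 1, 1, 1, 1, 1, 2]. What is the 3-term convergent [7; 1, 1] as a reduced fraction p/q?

15/2

Start with 1.
1 + 1/(1/1) = 1 + 1/1 = 2/1
7 + 1/(2/1) = 7 + 1/2 = 15/2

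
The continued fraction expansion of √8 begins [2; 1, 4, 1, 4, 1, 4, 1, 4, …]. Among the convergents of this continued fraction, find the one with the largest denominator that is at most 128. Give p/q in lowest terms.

99/35

List convergents until the denominator exceeds the bound:
a_0 = 2: 2/1  (≤ bound)
a_1 = 1: 3/1  (≤ bound)
a_2 = 4: 14/5  (≤ bound)
a_3 = 1: 17/6  (≤ bound)
a_4 = 4: 82/29  (≤ bound)
a_5 = 1: 99/35  (≤ bound)
a_6 = 4: 478/169  (> 128, stop)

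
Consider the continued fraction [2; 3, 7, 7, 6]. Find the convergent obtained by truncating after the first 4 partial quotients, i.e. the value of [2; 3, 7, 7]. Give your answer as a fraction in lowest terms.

Compute successive convergents:
a_0 = 2: 2/1
a_1 = 3: 7/3
a_2 = 7: 51/22
a_3 = 7: 364/157

364/157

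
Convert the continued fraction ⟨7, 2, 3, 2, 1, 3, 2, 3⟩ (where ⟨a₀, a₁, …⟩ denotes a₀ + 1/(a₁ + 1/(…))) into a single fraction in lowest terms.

4937/664

Start with 3.
2 + 1/(3/1) = 2 + 1/3 = 7/3
3 + 1/(7/3) = 3 + 3/7 = 24/7
1 + 1/(24/7) = 1 + 7/24 = 31/24
2 + 1/(31/24) = 2 + 24/31 = 86/31
3 + 1/(86/31) = 3 + 31/86 = 289/86
2 + 1/(289/86) = 2 + 86/289 = 664/289
7 + 1/(664/289) = 7 + 289/664 = 4937/664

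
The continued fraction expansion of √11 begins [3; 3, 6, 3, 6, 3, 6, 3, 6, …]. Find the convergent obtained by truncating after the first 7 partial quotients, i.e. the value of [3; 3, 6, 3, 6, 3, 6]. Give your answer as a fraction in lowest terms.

25077/7561

Start with 6.
3 + 1/(6/1) = 3 + 1/6 = 19/6
6 + 1/(19/6) = 6 + 6/19 = 120/19
3 + 1/(120/19) = 3 + 19/120 = 379/120
6 + 1/(379/120) = 6 + 120/379 = 2394/379
3 + 1/(2394/379) = 3 + 379/2394 = 7561/2394
3 + 1/(7561/2394) = 3 + 2394/7561 = 25077/7561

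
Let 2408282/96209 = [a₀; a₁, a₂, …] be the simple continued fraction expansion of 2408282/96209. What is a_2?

2408282 = 25·96209 + 3057, so a_0 = 25
96209 = 31·3057 + 1442, so a_1 = 31
3057 = 2·1442 + 173, so a_2 = 2

2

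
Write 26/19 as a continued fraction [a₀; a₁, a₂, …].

Repeatedly divide and take the remainder:
⌊26/19⌋ = 1, remainder 7
⌊19/7⌋ = 2, remainder 5
⌊7/5⌋ = 1, remainder 2
⌊5/2⌋ = 2, remainder 1
⌊2/1⌋ = 2, remainder 0

[1; 2, 1, 2, 2]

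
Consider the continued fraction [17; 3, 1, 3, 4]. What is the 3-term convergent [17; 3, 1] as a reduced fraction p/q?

69/4

Use the convergent recurrence hₖ = aₖ·hₖ₋₁ + hₖ₋₂ (and likewise for the denominators kₖ):
a_0 = 17: 17/1
a_1 = 3: 52/3
a_2 = 1: 69/4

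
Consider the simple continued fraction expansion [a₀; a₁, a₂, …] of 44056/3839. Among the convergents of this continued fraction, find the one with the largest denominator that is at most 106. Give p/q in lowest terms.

a_0 = 11: 11/1  (≤ bound)
a_1 = 2: 23/2  (≤ bound)
a_2 = 9: 218/19  (≤ bound)
a_3 = 1: 241/21  (≤ bound)
a_4 = 7: 1905/166  (> 106, stop)

241/21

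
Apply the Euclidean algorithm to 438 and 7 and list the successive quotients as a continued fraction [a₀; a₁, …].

[62; 1, 1, 3]

Repeatedly divide and take the remainder:
⌊438/7⌋ = 62, remainder 4
⌊7/4⌋ = 1, remainder 3
⌊4/3⌋ = 1, remainder 1
⌊3/1⌋ = 3, remainder 0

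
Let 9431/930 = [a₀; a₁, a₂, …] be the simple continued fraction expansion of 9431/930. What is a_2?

Apply division with remainder until the remainder is 0:
9431 = 10·930 + 131, so a_0 = 10
930 = 7·131 + 13, so a_1 = 7
131 = 10·13 + 1, so a_2 = 10

10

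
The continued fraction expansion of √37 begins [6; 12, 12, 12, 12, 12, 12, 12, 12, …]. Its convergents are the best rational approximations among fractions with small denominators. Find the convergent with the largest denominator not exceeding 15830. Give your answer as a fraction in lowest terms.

a_0 = 6: 6/1  (≤ bound)
a_1 = 12: 73/12  (≤ bound)
a_2 = 12: 882/145  (≤ bound)
a_3 = 12: 10657/1752  (≤ bound)
a_4 = 12: 128766/21169  (> 15830, stop)

10657/1752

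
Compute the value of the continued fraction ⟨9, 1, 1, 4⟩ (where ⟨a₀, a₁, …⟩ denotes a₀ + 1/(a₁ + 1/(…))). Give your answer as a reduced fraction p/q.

86/9

Start with 4.
1 + 1/(4/1) = 1 + 1/4 = 5/4
1 + 1/(5/4) = 1 + 4/5 = 9/5
9 + 1/(9/5) = 9 + 5/9 = 86/9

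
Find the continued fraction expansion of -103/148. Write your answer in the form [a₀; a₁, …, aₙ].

[-1; 3, 3, 2, 6]

Repeatedly divide and take the remainder:
-103 ÷ 148 → quotient -1, remainder 45
148 ÷ 45 → quotient 3, remainder 13
45 ÷ 13 → quotient 3, remainder 6
13 ÷ 6 → quotient 2, remainder 1
6 ÷ 1 → quotient 6, remainder 0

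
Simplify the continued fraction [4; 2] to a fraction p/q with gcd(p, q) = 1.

Start with 2.
4 + 1/(2/1) = 4 + 1/2 = 9/2

9/2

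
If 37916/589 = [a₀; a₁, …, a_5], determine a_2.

1

Apply division with remainder until the remainder is 0:
37916 ÷ 589 → quotient 64, remainder 220
589 ÷ 220 → quotient 2, remainder 149
220 ÷ 149 → quotient 1, remainder 71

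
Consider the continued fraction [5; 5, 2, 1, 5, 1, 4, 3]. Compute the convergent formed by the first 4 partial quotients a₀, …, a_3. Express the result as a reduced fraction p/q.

Start with 1.
2 + 1/(1/1) = 2 + 1/1 = 3/1
5 + 1/(3/1) = 5 + 1/3 = 16/3
5 + 1/(16/3) = 5 + 3/16 = 83/16

83/16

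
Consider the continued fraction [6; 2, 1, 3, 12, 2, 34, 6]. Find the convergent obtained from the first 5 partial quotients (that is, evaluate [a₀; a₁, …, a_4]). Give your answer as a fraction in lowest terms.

Use the convergent recurrence hₖ = aₖ·hₖ₋₁ + hₖ₋₂ (and likewise for the denominators kₖ):
a_0 = 6: 6/1
a_1 = 2: 13/2
a_2 = 1: 19/3
a_3 = 3: 70/11
a_4 = 12: 859/135

859/135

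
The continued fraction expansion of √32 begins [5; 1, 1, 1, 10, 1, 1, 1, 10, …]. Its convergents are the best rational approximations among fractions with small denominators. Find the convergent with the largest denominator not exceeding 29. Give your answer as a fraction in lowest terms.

a_0 = 5: 5/1  (≤ bound)
a_1 = 1: 6/1  (≤ bound)
a_2 = 1: 11/2  (≤ bound)
a_3 = 1: 17/3  (≤ bound)
a_4 = 10: 181/32  (> 29, stop)

17/3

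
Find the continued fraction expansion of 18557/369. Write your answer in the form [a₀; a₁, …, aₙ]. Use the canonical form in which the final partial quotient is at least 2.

[50; 3, 2, 4, 2, 1, 3]

⌊18557/369⌋ = 50, remainder 107
⌊369/107⌋ = 3, remainder 48
⌊107/48⌋ = 2, remainder 11
⌊48/11⌋ = 4, remainder 4
⌊11/4⌋ = 2, remainder 3
⌊4/3⌋ = 1, remainder 1
⌊3/1⌋ = 3, remainder 0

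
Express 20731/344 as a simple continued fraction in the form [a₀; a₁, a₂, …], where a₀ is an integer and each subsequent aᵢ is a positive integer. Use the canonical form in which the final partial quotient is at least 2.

[60; 3, 1, 3, 1, 1, 4, 2]

Apply division with remainder until the remainder is 0:
20731 ÷ 344 → quotient 60, remainder 91
344 ÷ 91 → quotient 3, remainder 71
91 ÷ 71 → quotient 1, remainder 20
71 ÷ 20 → quotient 3, remainder 11
20 ÷ 11 → quotient 1, remainder 9
11 ÷ 9 → quotient 1, remainder 2
9 ÷ 2 → quotient 4, remainder 1
2 ÷ 1 → quotient 2, remainder 0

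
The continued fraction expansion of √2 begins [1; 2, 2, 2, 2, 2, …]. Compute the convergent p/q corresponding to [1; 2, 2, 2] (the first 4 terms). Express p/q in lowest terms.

Start with 2.
2 + 1/(2/1) = 2 + 1/2 = 5/2
2 + 1/(5/2) = 2 + 2/5 = 12/5
1 + 1/(12/5) = 1 + 5/12 = 17/12

17/12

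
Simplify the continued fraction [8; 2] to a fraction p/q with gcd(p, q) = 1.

Work from the innermost term outward:
Start with 2.
8 + 1/(2/1) = 8 + 1/2 = 17/2

17/2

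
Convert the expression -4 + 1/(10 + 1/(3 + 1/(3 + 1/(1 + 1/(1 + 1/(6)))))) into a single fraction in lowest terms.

-6073/1556

Compute successive convergents:
a_0 = -4: -4/1
a_1 = 10: -39/10
a_2 = 3: -121/31
a_3 = 3: -402/103
a_4 = 1: -523/134
a_5 = 1: -925/237
a_6 = 6: -6073/1556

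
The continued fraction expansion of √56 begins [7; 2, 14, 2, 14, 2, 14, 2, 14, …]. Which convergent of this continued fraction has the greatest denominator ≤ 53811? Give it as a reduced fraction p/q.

List convergents until the denominator exceeds the bound:
a_0 = 7: 7/1  (≤ bound)
a_1 = 2: 15/2  (≤ bound)
a_2 = 14: 217/29  (≤ bound)
a_3 = 2: 449/60  (≤ bound)
a_4 = 14: 6503/869  (≤ bound)
a_5 = 2: 13455/1798  (≤ bound)
a_6 = 14: 194873/26041  (≤ bound)
a_7 = 2: 403201/53880  (> 53811, stop)

194873/26041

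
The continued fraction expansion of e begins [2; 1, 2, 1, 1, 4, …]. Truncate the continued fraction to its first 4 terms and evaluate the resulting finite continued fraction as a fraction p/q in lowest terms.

11/4

Work from the innermost term outward:
Start with 1.
2 + 1/(1/1) = 2 + 1/1 = 3/1
1 + 1/(3/1) = 1 + 1/3 = 4/3
2 + 1/(4/3) = 2 + 3/4 = 11/4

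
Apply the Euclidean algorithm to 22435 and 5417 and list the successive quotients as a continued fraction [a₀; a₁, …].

Repeatedly divide and take the remainder:
⌊22435/5417⌋ = 4, remainder 767
⌊5417/767⌋ = 7, remainder 48
⌊767/48⌋ = 15, remainder 47
⌊48/47⌋ = 1, remainder 1
⌊47/1⌋ = 47, remainder 0

[4; 7, 15, 1, 47]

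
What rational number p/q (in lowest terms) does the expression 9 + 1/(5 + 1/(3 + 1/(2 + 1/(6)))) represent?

Start with 6.
2 + 1/(6/1) = 2 + 1/6 = 13/6
3 + 1/(13/6) = 3 + 6/13 = 45/13
5 + 1/(45/13) = 5 + 13/45 = 238/45
9 + 1/(238/45) = 9 + 45/238 = 2187/238

2187/238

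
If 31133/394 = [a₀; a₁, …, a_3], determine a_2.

Repeatedly divide and take the remainder:
31133 ÷ 394 → quotient 79, remainder 7
394 ÷ 7 → quotient 56, remainder 2
7 ÷ 2 → quotient 3, remainder 1

3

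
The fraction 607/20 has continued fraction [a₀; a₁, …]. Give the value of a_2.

1

607 = 30·20 + 7, so a_0 = 30
20 = 2·7 + 6, so a_1 = 2
7 = 1·6 + 1, so a_2 = 1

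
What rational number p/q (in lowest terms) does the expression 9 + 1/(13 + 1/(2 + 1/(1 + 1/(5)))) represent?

2060/227

Start with 5.
1 + 1/(5/1) = 1 + 1/5 = 6/5
2 + 1/(6/5) = 2 + 5/6 = 17/6
13 + 1/(17/6) = 13 + 6/17 = 227/17
9 + 1/(227/17) = 9 + 17/227 = 2060/227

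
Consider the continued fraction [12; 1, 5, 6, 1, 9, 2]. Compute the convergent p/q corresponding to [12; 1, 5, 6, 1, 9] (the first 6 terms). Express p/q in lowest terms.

Collapse the nested fraction from the inside out:
Start with 9.
1 + 1/(9/1) = 1 + 1/9 = 10/9
6 + 1/(10/9) = 6 + 9/10 = 69/10
5 + 1/(69/10) = 5 + 10/69 = 355/69
1 + 1/(355/69) = 1 + 69/355 = 424/355
12 + 1/(424/355) = 12 + 355/424 = 5443/424

5443/424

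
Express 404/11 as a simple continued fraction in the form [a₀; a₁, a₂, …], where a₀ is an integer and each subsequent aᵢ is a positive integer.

[36; 1, 2, 1, 2]

Run the Euclidean algorithm, recording each quotient:
404 = 36·11 + 8, so a_0 = 36
11 = 1·8 + 3, so a_1 = 1
8 = 2·3 + 2, so a_2 = 2
3 = 1·2 + 1, so a_3 = 1
2 = 2·1 + 0, so a_4 = 2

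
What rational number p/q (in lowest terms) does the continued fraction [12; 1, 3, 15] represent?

a_0 = 12: 12/1
a_1 = 1: 13/1
a_2 = 3: 51/4
a_3 = 15: 778/61

778/61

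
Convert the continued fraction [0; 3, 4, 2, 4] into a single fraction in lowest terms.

40/129

a_0 = 0: 0/1
a_1 = 3: 1/3
a_2 = 4: 4/13
a_3 = 2: 9/29
a_4 = 4: 40/129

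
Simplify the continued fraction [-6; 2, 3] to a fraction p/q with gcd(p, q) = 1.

-39/7

Collapse the nested fraction from the inside out:
Start with 3.
2 + 1/(3/1) = 2 + 1/3 = 7/3
-6 + 1/(7/3) = -6 + 3/7 = -39/7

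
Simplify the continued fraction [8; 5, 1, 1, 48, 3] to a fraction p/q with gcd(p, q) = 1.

13197/1613

Work from the innermost term outward:
Start with 3.
48 + 1/(3/1) = 48 + 1/3 = 145/3
1 + 1/(145/3) = 1 + 3/145 = 148/145
1 + 1/(148/145) = 1 + 145/148 = 293/148
5 + 1/(293/148) = 5 + 148/293 = 1613/293
8 + 1/(1613/293) = 8 + 293/1613 = 13197/1613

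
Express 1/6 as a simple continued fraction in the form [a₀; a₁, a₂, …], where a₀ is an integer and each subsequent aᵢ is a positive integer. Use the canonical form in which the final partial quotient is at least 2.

Apply division with remainder until the remainder is 0:
1 ÷ 6 → quotient 0, remainder 1
6 ÷ 1 → quotient 6, remainder 0

[0; 6]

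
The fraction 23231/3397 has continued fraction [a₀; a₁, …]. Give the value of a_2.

23231 = 6·3397 + 2849, so a_0 = 6
3397 = 1·2849 + 548, so a_1 = 1
2849 = 5·548 + 109, so a_2 = 5

5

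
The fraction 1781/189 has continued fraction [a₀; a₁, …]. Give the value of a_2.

2

Repeatedly divide and take the remainder:
⌊1781/189⌋ = 9, remainder 80
⌊189/80⌋ = 2, remainder 29
⌊80/29⌋ = 2, remainder 22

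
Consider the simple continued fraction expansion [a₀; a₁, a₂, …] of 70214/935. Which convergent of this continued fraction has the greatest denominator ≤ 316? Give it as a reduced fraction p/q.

List convergents until the denominator exceeds the bound:
a_0 = 75: 75/1  (≤ bound)
a_1 = 10: 751/10  (≤ bound)
a_2 = 1: 826/11  (≤ bound)
a_3 = 1: 1577/21  (≤ bound)
a_4 = 44: 70214/935  (> 316, stop)

1577/21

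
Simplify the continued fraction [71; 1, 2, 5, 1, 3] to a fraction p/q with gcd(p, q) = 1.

Start with 3.
1 + 1/(3/1) = 1 + 1/3 = 4/3
5 + 1/(4/3) = 5 + 3/4 = 23/4
2 + 1/(23/4) = 2 + 4/23 = 50/23
1 + 1/(50/23) = 1 + 23/50 = 73/50
71 + 1/(73/50) = 71 + 50/73 = 5233/73

5233/73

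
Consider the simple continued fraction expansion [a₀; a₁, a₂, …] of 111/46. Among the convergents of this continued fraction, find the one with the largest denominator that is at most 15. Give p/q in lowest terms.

29/12

a_0 = 2: 2/1  (≤ bound)
a_1 = 2: 5/2  (≤ bound)
a_2 = 2: 12/5  (≤ bound)
a_3 = 2: 29/12  (≤ bound)
a_4 = 1: 41/17  (> 15, stop)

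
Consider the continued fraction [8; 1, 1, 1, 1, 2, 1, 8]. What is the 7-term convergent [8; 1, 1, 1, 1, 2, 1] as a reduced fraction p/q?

a_0 = 8: 8/1
a_1 = 1: 9/1
a_2 = 1: 17/2
a_3 = 1: 26/3
a_4 = 1: 43/5
a_5 = 2: 112/13
a_6 = 1: 155/18

155/18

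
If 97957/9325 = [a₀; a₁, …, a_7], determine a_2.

1

Run the Euclidean algorithm, recording each quotient:
97957 = 10·9325 + 4707, so a_0 = 10
9325 = 1·4707 + 4618, so a_1 = 1
4707 = 1·4618 + 89, so a_2 = 1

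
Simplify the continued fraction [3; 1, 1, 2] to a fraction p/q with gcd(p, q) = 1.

Start with 2.
1 + 1/(2/1) = 1 + 1/2 = 3/2
1 + 1/(3/2) = 1 + 2/3 = 5/3
3 + 1/(5/3) = 3 + 3/5 = 18/5

18/5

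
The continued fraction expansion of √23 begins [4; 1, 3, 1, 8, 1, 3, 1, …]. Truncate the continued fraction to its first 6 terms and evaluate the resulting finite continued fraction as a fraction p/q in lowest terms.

a_0 = 4: 4/1
a_1 = 1: 5/1
a_2 = 3: 19/4
a_3 = 1: 24/5
a_4 = 8: 211/44
a_5 = 1: 235/49

235/49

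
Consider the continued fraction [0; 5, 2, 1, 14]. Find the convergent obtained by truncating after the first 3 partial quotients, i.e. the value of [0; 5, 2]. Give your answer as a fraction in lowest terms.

Collapse the nested fraction from the inside out:
Start with 2.
5 + 1/(2/1) = 5 + 1/2 = 11/2
0 + 1/(11/2) = 0 + 2/11 = 2/11

2/11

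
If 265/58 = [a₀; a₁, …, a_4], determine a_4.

⌊265/58⌋ = 4, remainder 33
⌊58/33⌋ = 1, remainder 25
⌊33/25⌋ = 1, remainder 8
⌊25/8⌋ = 3, remainder 1
⌊8/1⌋ = 8, remainder 0

8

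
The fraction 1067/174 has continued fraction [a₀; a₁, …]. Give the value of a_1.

7

⌊1067/174⌋ = 6, remainder 23
⌊174/23⌋ = 7, remainder 13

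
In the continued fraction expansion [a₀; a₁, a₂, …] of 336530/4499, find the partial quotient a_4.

336530 ÷ 4499 → quotient 74, remainder 3604
4499 ÷ 3604 → quotient 1, remainder 895
3604 ÷ 895 → quotient 4, remainder 24
895 ÷ 24 → quotient 37, remainder 7
24 ÷ 7 → quotient 3, remainder 3

3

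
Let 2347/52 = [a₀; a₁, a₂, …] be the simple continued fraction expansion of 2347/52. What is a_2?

2347 = 45·52 + 7, so a_0 = 45
52 = 7·7 + 3, so a_1 = 7
7 = 2·3 + 1, so a_2 = 2

2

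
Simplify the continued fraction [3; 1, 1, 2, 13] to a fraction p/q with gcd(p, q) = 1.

Use the convergent recurrence hₖ = aₖ·hₖ₋₁ + hₖ₋₂ (and likewise for the denominators kₖ):
a_0 = 3: 3/1
a_1 = 1: 4/1
a_2 = 1: 7/2
a_3 = 2: 18/5
a_4 = 13: 241/67

241/67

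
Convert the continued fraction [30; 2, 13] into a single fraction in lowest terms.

823/27

a_0 = 30: 30/1
a_1 = 2: 61/2
a_2 = 13: 823/27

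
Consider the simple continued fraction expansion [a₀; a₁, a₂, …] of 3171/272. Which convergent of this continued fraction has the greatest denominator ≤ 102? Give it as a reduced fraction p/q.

443/38

List convergents until the denominator exceeds the bound:
a_0 = 11: 11/1  (≤ bound)
a_1 = 1: 12/1  (≤ bound)
a_2 = 1: 23/2  (≤ bound)
a_3 = 1: 35/3  (≤ bound)
a_4 = 12: 443/38  (≤ bound)
a_5 = 3: 1364/117  (> 102, stop)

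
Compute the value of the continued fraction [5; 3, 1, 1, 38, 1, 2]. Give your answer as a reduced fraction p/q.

Compute successive convergents:
a_0 = 5: 5/1
a_1 = 3: 16/3
a_2 = 1: 21/4
a_3 = 1: 37/7
a_4 = 38: 1427/270
a_5 = 1: 1464/277
a_6 = 2: 4355/824

4355/824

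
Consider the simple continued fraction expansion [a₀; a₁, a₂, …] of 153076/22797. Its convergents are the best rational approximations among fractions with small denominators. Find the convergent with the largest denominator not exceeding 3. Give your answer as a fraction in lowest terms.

20/3

a_0 = 6: 6/1  (≤ bound)
a_1 = 1: 7/1  (≤ bound)
a_2 = 2: 20/3  (≤ bound)
a_3 = 1: 27/4  (> 3, stop)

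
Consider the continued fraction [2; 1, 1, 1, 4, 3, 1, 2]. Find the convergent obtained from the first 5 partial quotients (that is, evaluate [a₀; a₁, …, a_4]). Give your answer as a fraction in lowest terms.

37/14

a_0 = 2: 2/1
a_1 = 1: 3/1
a_2 = 1: 5/2
a_3 = 1: 8/3
a_4 = 4: 37/14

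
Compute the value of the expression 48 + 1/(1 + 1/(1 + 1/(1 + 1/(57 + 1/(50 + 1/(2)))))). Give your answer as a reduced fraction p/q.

850611/17479

Start with 2.
50 + 1/(2/1) = 50 + 1/2 = 101/2
57 + 1/(101/2) = 57 + 2/101 = 5759/101
1 + 1/(5759/101) = 1 + 101/5759 = 5860/5759
1 + 1/(5860/5759) = 1 + 5759/5860 = 11619/5860
1 + 1/(11619/5860) = 1 + 5860/11619 = 17479/11619
48 + 1/(17479/11619) = 48 + 11619/17479 = 850611/17479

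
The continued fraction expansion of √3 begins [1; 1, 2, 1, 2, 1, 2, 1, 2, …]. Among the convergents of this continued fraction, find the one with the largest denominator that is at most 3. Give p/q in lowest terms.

List convergents until the denominator exceeds the bound:
a_0 = 1: 1/1  (≤ bound)
a_1 = 1: 2/1  (≤ bound)
a_2 = 2: 5/3  (≤ bound)
a_3 = 1: 7/4  (> 3, stop)

5/3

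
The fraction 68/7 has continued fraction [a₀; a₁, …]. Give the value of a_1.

1

68 = 9·7 + 5, so a_0 = 9
7 = 1·5 + 2, so a_1 = 1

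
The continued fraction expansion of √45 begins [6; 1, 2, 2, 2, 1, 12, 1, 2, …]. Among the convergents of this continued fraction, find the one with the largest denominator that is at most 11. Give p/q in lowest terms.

47/7

List convergents until the denominator exceeds the bound:
a_0 = 6: 6/1  (≤ bound)
a_1 = 1: 7/1  (≤ bound)
a_2 = 2: 20/3  (≤ bound)
a_3 = 2: 47/7  (≤ bound)
a_4 = 2: 114/17  (> 11, stop)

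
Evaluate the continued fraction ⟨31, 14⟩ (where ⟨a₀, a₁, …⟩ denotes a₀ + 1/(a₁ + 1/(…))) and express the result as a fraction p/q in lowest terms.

a_0 = 31: 31/1
a_1 = 14: 435/14

435/14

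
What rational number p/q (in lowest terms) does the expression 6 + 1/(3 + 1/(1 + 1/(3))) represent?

94/15

Start with 3.
1 + 1/(3/1) = 1 + 1/3 = 4/3
3 + 1/(4/3) = 3 + 3/4 = 15/4
6 + 1/(15/4) = 6 + 4/15 = 94/15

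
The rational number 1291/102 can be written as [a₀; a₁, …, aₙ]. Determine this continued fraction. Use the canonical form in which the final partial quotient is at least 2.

1291 ÷ 102 → quotient 12, remainder 67
102 ÷ 67 → quotient 1, remainder 35
67 ÷ 35 → quotient 1, remainder 32
35 ÷ 32 → quotient 1, remainder 3
32 ÷ 3 → quotient 10, remainder 2
3 ÷ 2 → quotient 1, remainder 1
2 ÷ 1 → quotient 2, remainder 0

[12; 1, 1, 1, 10, 1, 2]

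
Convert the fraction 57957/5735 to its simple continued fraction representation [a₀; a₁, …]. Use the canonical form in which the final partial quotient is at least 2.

Apply division with remainder until the remainder is 0:
57957 ÷ 5735 → quotient 10, remainder 607
5735 ÷ 607 → quotient 9, remainder 272
607 ÷ 272 → quotient 2, remainder 63
272 ÷ 63 → quotient 4, remainder 20
63 ÷ 20 → quotient 3, remainder 3
20 ÷ 3 → quotient 6, remainder 2
3 ÷ 2 → quotient 1, remainder 1
2 ÷ 1 → quotient 2, remainder 0

[10; 9, 2, 4, 3, 6, 1, 2]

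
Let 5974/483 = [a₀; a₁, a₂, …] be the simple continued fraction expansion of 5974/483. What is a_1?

Apply division with remainder until the remainder is 0:
⌊5974/483⌋ = 12, remainder 178
⌊483/178⌋ = 2, remainder 127

2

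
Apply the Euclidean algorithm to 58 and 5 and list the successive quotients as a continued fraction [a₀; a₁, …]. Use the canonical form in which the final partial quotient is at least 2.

[11; 1, 1, 2]

Apply division with remainder until the remainder is 0:
58 ÷ 5 → quotient 11, remainder 3
5 ÷ 3 → quotient 1, remainder 2
3 ÷ 2 → quotient 1, remainder 1
2 ÷ 1 → quotient 2, remainder 0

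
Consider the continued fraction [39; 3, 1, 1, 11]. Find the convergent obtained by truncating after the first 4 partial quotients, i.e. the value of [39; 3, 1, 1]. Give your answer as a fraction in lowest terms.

Start with 1.
1 + 1/(1/1) = 1 + 1/1 = 2/1
3 + 1/(2/1) = 3 + 1/2 = 7/2
39 + 1/(7/2) = 39 + 2/7 = 275/7

275/7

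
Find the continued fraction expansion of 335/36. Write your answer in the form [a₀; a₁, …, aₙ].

[9; 3, 3, 1, 2]

Run the Euclidean algorithm, recording each quotient:
335 ÷ 36 → quotient 9, remainder 11
36 ÷ 11 → quotient 3, remainder 3
11 ÷ 3 → quotient 3, remainder 2
3 ÷ 2 → quotient 1, remainder 1
2 ÷ 1 → quotient 2, remainder 0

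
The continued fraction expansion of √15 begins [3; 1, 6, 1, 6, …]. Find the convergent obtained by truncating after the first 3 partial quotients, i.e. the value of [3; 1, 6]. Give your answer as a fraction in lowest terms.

Work from the innermost term outward:
Start with 6.
1 + 1/(6/1) = 1 + 1/6 = 7/6
3 + 1/(7/6) = 3 + 6/7 = 27/7

27/7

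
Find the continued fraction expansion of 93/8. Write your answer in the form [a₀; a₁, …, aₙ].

Apply division with remainder until the remainder is 0:
93 ÷ 8 → quotient 11, remainder 5
8 ÷ 5 → quotient 1, remainder 3
5 ÷ 3 → quotient 1, remainder 2
3 ÷ 2 → quotient 1, remainder 1
2 ÷ 1 → quotient 2, remainder 0

[11; 1, 1, 1, 2]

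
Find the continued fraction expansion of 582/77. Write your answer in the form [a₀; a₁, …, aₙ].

582 = 7·77 + 43, so a_0 = 7
77 = 1·43 + 34, so a_1 = 1
43 = 1·34 + 9, so a_2 = 1
34 = 3·9 + 7, so a_3 = 3
9 = 1·7 + 2, so a_4 = 1
7 = 3·2 + 1, so a_5 = 3
2 = 2·1 + 0, so a_6 = 2

[7; 1, 1, 3, 1, 3, 2]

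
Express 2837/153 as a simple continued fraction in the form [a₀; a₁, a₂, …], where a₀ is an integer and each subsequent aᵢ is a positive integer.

[18; 1, 1, 5, 2, 1, 1, 2]

Apply division with remainder until the remainder is 0:
2837 = 18·153 + 83, so a_0 = 18
153 = 1·83 + 70, so a_1 = 1
83 = 1·70 + 13, so a_2 = 1
70 = 5·13 + 5, so a_3 = 5
13 = 2·5 + 3, so a_4 = 2
5 = 1·3 + 2, so a_5 = 1
3 = 1·2 + 1, so a_6 = 1
2 = 2·1 + 0, so a_7 = 2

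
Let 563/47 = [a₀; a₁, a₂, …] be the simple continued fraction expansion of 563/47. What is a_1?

563 = 11·47 + 46, so a_0 = 11
47 = 1·46 + 1, so a_1 = 1

1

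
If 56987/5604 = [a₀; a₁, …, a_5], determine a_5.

Apply division with remainder until the remainder is 0:
⌊56987/5604⌋ = 10, remainder 947
⌊5604/947⌋ = 5, remainder 869
⌊947/869⌋ = 1, remainder 78
⌊869/78⌋ = 11, remainder 11
⌊78/11⌋ = 7, remainder 1
⌊11/1⌋ = 11, remainder 0

11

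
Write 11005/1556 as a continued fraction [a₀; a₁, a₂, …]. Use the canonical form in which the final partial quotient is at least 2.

[7; 13, 1, 3, 2, 1, 8]

11005 ÷ 1556 → quotient 7, remainder 113
1556 ÷ 113 → quotient 13, remainder 87
113 ÷ 87 → quotient 1, remainder 26
87 ÷ 26 → quotient 3, remainder 9
26 ÷ 9 → quotient 2, remainder 8
9 ÷ 8 → quotient 1, remainder 1
8 ÷ 1 → quotient 8, remainder 0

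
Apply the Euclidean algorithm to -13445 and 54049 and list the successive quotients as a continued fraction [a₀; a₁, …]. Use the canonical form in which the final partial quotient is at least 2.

Apply division with remainder until the remainder is 0:
-13445 = -1·54049 + 40604, so a_0 = -1
54049 = 1·40604 + 13445, so a_1 = 1
40604 = 3·13445 + 269, so a_2 = 3
13445 = 49·269 + 264, so a_3 = 49
269 = 1·264 + 5, so a_4 = 1
264 = 52·5 + 4, so a_5 = 52
5 = 1·4 + 1, so a_6 = 1
4 = 4·1 + 0, so a_7 = 4

[-1; 1, 3, 49, 1, 52, 1, 4]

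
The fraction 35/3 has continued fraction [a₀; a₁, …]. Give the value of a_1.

1

Run the Euclidean algorithm, recording each quotient:
35 ÷ 3 → quotient 11, remainder 2
3 ÷ 2 → quotient 1, remainder 1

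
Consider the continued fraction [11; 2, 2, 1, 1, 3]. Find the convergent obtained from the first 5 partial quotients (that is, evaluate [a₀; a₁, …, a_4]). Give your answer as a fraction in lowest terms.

Start with 1.
1 + 1/(1/1) = 1 + 1/1 = 2/1
2 + 1/(2/1) = 2 + 1/2 = 5/2
2 + 1/(5/2) = 2 + 2/5 = 12/5
11 + 1/(12/5) = 11 + 5/12 = 137/12

137/12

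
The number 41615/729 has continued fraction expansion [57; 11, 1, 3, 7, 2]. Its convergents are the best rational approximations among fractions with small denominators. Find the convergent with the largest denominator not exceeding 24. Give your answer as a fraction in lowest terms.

a_0 = 57: 57/1  (≤ bound)
a_1 = 11: 628/11  (≤ bound)
a_2 = 1: 685/12  (≤ bound)
a_3 = 3: 2683/47  (> 24, stop)

685/12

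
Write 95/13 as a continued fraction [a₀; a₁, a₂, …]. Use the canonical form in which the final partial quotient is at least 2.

Repeatedly divide and take the remainder:
⌊95/13⌋ = 7, remainder 4
⌊13/4⌋ = 3, remainder 1
⌊4/1⌋ = 4, remainder 0

[7; 3, 4]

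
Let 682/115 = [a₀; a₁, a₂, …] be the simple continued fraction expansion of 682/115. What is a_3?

2

Apply division with remainder until the remainder is 0:
682 ÷ 115 → quotient 5, remainder 107
115 ÷ 107 → quotient 1, remainder 8
107 ÷ 8 → quotient 13, remainder 3
8 ÷ 3 → quotient 2, remainder 2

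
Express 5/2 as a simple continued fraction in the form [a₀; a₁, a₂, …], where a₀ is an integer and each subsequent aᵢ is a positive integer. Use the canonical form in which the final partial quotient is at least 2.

[2; 2]

5 ÷ 2 → quotient 2, remainder 1
2 ÷ 1 → quotient 2, remainder 0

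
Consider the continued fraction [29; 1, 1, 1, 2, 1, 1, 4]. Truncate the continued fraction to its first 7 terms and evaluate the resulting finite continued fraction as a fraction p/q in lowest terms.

563/19

a_0 = 29: 29/1
a_1 = 1: 30/1
a_2 = 1: 59/2
a_3 = 1: 89/3
a_4 = 2: 237/8
a_5 = 1: 326/11
a_6 = 1: 563/19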